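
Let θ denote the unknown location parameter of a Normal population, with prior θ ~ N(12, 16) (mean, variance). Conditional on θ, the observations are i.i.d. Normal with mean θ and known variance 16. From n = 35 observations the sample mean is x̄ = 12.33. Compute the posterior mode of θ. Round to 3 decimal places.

n = 35, x̄ = 12.33.
For a Normal prior and Normal likelihood with known variance, the posterior is Normal; its mode equals its mean, the precision-weighted average.
Prior precision 1/σ₀² = 1/16 = 0.0625; data precision n/σ² = 35/16 = 2.1875.
θ̂ = (0.0625·12 + 2.1875·12.33) / (0.0625 + 2.1875) = 27.721875/2.25 = 2957/240 ≈ 12.321.

θ̂_MAP = 12.321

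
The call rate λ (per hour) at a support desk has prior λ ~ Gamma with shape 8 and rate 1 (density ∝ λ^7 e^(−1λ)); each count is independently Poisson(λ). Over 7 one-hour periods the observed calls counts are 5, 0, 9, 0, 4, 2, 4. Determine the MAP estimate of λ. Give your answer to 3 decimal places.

Σxᵢ = 5+0+9+0+4+2+4 = 24, with n = 7.
Posterior ∝ λ^7e^(−1λ) · λ^24e^(−7λ) = λ^31e^(−8λ), i.e. Gamma(shape=32, rate=8).
The mode of a Gamma(a, b) with a ≥ 1 (shape–rate) is (a−1)/b = 31/8 ≈ 3.875.

λ̂_MAP = 3.875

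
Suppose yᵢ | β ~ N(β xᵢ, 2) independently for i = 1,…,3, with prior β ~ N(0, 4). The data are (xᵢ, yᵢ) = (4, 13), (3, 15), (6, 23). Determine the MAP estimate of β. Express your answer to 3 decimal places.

β̂_MAP = 3.821

log p(β | y) = −Σ(yᵢ − βxᵢ)²/(2·2) − β²/(2·4) + const.
Setting the derivative to zero: Σxᵢ(yᵢ − βxᵢ)/2 − β/4 = 0, so β = Σxᵢyᵢ / (Σxᵢ² + σ²/τ²).
Σxᵢyᵢ = 4·13 + 3·15 + 6·23 = 235; Σxᵢ² = 61; σ²/τ² = 0.5.
β̂_MAP = 235 / (61 + 0.5) = 235/61.5 ≈ 3.821.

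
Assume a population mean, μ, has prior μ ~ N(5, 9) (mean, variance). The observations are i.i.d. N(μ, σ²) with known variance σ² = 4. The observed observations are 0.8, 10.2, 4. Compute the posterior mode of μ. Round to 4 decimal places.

n = 3; x̄ = (0.8 + 10.2 + 4)/3 = 15/3 = 5.
For a Normal prior and Normal likelihood with known variance, the posterior is Normal; its mode equals its mean, the precision-weighted average.
Prior precision 1/σ₀² = 1/9; data precision n/σ² = 3/4 = 0.75.
μ̂ = ((1/9)·5 + 0.75·5) / (1/9 + 0.75) = (155/36)/(31/36) = 5.0000.

μ̂_MAP = 5.0000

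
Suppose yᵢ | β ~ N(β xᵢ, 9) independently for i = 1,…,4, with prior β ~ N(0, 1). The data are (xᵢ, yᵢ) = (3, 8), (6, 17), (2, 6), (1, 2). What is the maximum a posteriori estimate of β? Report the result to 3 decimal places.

log p(β | y) = −Σ(yᵢ − βxᵢ)²/(2·9) − β²/(2·1) + const.
Setting the derivative to zero: Σxᵢ(yᵢ − βxᵢ)/9 − β/1 = 0, so β = Σxᵢyᵢ / (Σxᵢ² + σ²/τ²).
Σxᵢyᵢ = 3·8 + 6·17 + 2·6 + 1·2 = 140; Σxᵢ² = 50; σ²/τ² = 9.
β̂_MAP = 140 / (50 + 9) = 140/59 ≈ 2.373.

β̂_MAP = 2.373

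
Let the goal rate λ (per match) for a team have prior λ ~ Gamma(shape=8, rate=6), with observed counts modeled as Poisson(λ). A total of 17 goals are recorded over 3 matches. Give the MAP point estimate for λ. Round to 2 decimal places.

λ̂_MAP = 2.67

Σxᵢ = 17, n = 3.
Posterior ∝ λ^7e^(−6λ) · λ^17e^(−3λ) = λ^24e^(−9λ), i.e. Gamma(shape=25, rate=9).
The mode of a Gamma(a, b) with a ≥ 1 (shape–rate) is (a−1)/b = 24/9 ≈ 2.67.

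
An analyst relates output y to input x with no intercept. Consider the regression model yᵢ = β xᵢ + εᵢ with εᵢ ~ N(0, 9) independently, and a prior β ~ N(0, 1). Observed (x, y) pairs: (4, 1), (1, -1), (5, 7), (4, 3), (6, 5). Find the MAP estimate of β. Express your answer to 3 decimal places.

β̂_MAP = 0.777

log p(β | y) = −Σ(yᵢ − βxᵢ)²/(2·9) − β²/(2·1) + const.
Setting the derivative to zero: Σxᵢ(yᵢ − βxᵢ)/9 − β/1 = 0, so β = Σxᵢyᵢ / (Σxᵢ² + σ²/τ²).
Σxᵢyᵢ = 4·1 + 1·(-1) + 5·7 + 4·3 + 6·5 = 80; Σxᵢ² = 94; σ²/τ² = 9.
β̂_MAP = 80 / (94 + 9) = 80/103 ≈ 0.777.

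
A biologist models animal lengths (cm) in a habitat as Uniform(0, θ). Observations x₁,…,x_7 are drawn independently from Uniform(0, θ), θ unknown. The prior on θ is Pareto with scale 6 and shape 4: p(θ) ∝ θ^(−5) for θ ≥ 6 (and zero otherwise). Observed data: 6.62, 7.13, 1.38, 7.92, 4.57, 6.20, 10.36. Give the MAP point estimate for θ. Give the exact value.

The Uniform(0, θ) likelihood is θ^(−n) for θ ≥ max(xᵢ), zero otherwise. Here max(xᵢ) = 10.36.
Posterior ∝ θ^(−5) · θ^(−7) = θ^(−12) on θ ≥ max(6, 10.36) = 10.36.
This density is strictly decreasing in θ, so the posterior mode lies at the lower boundary of the support.

θ̂_MAP = 10.36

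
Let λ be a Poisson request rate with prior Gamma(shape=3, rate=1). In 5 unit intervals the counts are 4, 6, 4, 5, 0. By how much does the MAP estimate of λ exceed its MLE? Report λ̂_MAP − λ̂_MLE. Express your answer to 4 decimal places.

Σxᵢ = 19. Posterior is Gamma(22, 6); MAP = (22−1)/6 = 21/6 ≈ 3.50000.
MLE = x̄ = 19/5 ≈ 3.80000.
Difference = 21/6 − 19/5 = -3/10 ≈ -0.3000.

MAP − MLE = -0.3000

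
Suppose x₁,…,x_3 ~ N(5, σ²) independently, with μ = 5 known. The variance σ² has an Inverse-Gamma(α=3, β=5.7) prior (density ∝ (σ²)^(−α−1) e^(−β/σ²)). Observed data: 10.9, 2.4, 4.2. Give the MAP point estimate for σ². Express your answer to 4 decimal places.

σ̂²_MAP = 4.8736

Sum of squared deviations about the known mean: SS = (10.9−5)² + (2.4−5)² + (4.2−5)² = 42.21.
The Normal likelihood contributes (σ²)^(−n/2) exp(−SS/(2σ²)), so the posterior is Inverse-Gamma(α + n/2, β + SS/2) = Inverse-Gamma(4.5, 26.805).
The mode of Inverse-Gamma(a, b) is b/(a+1) = 26.805/5.5 ≈ 4.8736.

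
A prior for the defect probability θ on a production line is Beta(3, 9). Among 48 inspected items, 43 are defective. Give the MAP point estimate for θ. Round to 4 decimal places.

Prior: Beta(3, 9).
Data: 43 successes in 48 trials. The binomial likelihood contributes θ^43(1−θ)^5, so the posterior is Beta(3+43, 9+5) = Beta(46, 14).
For Beta(a, b) with a, b > 1 the mode is (a−1)/(a+b−2) = 45/58 ≈ 0.7759.

θ̂_MAP = 0.7759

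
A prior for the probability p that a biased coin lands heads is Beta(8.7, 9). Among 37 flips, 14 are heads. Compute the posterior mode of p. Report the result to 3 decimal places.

p̂_MAP = 0.412

Prior: Beta(8.7, 9).
Data: 14 successes in 37 trials. The binomial likelihood contributes p^14(1−p)^23, so the posterior is Beta(8.7+14, 9+23) = Beta(22.7, 32).
For Beta(a, b) with a, b > 1 the mode is (a−1)/(a+b−2) = 21.7/52.7 ≈ 0.412.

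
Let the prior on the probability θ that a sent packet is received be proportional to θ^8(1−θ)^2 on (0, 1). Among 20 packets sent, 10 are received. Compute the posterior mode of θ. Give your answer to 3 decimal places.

The prior density ∝ θ^8(1−θ)^2 is the kernel of Beta(9, 3).
Data: 10 successes in 20 trials. The binomial likelihood contributes θ^10(1−θ)^10, so the posterior is Beta(9+10, 3+10) = Beta(19, 13).
For Beta(a, b) with a, b > 1 the mode is (a−1)/(a+b−2) = 18/30 ≈ 0.600.

θ̂_MAP = 0.600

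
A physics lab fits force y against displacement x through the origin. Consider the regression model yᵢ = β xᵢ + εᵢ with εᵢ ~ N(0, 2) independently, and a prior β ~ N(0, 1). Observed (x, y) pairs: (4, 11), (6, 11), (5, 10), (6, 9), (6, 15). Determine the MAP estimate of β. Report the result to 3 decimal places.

log p(β | y) = −Σ(yᵢ − βxᵢ)²/(2·2) − β²/(2·1) + const.
Setting the derivative to zero: Σxᵢ(yᵢ − βxᵢ)/2 − β/1 = 0, so β = Σxᵢyᵢ / (Σxᵢ² + σ²/τ²).
Σxᵢyᵢ = 4·11 + 6·11 + 5·10 + 6·9 + 6·15 = 304; Σxᵢ² = 149; σ²/τ² = 2.
β̂_MAP = 304 / (149 + 2) = 304/151 ≈ 2.013.

β̂_MAP = 2.013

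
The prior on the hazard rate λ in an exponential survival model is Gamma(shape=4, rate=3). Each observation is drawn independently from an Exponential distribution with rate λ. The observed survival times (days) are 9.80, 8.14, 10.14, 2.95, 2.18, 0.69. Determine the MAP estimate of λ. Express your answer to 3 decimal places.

λ̂_MAP = 0.244

The Exponential(rate=λ) likelihood is ∝ λ^n e^(−λΣtᵢ). Here n = 6 and Σtᵢ = 9.80 + 8.14 + 10.14 + 2.95 + 2.18 + 0.69 = 33.90.
Posterior ∝ λ^3e^(−3λ) · λ^6e^(−33.90λ) = λ^9e^(−36.90λ), i.e. Gamma(10, 36.90).
Mode = (a−1)/b = 9/36.90 ≈ 0.244.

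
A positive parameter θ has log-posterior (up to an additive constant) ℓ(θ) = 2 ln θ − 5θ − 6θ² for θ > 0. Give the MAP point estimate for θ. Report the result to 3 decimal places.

ℓ'(θ) = 2/θ − 5 − 12θ. Setting this to zero and multiplying by θ: 12θ² + 5θ − 2 = 0.
θ = (−5 + √(5² + 4·12·2)) / (2·12) = (−5 + √121) / 24 = (−5 + 11)/24 = 1/4.
ℓ''(θ) = −2/θ² − 12 < 0, confirming a maximum.

θ̂_MAP = 0.250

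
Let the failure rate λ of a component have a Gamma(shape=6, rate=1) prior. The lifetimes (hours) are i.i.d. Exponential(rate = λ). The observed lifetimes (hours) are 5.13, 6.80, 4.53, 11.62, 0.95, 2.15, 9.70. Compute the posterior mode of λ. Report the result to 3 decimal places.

λ̂_MAP = 0.287

The Exponential(rate=λ) likelihood is ∝ λ^n e^(−λΣtᵢ). Here n = 7 and Σtᵢ = 5.13 + 6.80 + 4.53 + 11.62 + 0.95 + 2.15 + 9.70 = 40.88.
Posterior ∝ λ^5e^(−1λ) · λ^7e^(−40.88λ) = λ^12e^(−41.88λ), i.e. Gamma(13, 41.88).
Mode = (a−1)/b = 12/41.88 ≈ 0.287.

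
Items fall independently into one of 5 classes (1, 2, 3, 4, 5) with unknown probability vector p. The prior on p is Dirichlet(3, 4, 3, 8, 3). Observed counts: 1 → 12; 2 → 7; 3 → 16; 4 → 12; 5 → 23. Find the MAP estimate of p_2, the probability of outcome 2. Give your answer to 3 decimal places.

The posterior is Dirichlet(αᵢ + nᵢ) = Dirichlet(15, 11, 19, 20, 26).
For a Dirichlet(a₁,…,a_K) with all aᵢ > 1, the mode has j-th component (aⱼ − 1)/(Σaᵢ − K).
Here Σaᵢ = 91 and K = 5, so p_2 = (11 − 1)/(91 − 5) = 10/86 ≈ 0.116.

MAP estimate: 0.116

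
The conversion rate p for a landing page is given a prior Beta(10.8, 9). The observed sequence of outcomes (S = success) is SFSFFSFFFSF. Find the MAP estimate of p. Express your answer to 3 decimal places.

Prior: Beta(10.8, 9).
Data: 4 successes in 11 trials (from the sequence). The binomial likelihood contributes p^4(1−p)^7, so the posterior is Beta(10.8+4, 9+7) = Beta(14.8, 16).
For Beta(a, b) with a, b > 1 the mode is (a−1)/(a+b−2) = 13.8/28.8 ≈ 0.479.

p̂_MAP = 0.479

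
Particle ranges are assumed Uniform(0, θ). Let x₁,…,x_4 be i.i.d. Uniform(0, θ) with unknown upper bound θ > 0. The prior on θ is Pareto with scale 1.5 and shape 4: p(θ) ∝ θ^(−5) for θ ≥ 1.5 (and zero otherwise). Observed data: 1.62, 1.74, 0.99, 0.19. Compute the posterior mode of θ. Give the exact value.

The Uniform(0, θ) likelihood is θ^(−n) for θ ≥ max(xᵢ), zero otherwise. Here max(xᵢ) = 1.74.
Posterior ∝ θ^(−5) · θ^(−4) = θ^(−9) on θ ≥ max(1.5, 1.74) = 1.74.
This density is strictly decreasing in θ, so the posterior mode lies at the lower boundary of the support.

θ̂_MAP = 1.74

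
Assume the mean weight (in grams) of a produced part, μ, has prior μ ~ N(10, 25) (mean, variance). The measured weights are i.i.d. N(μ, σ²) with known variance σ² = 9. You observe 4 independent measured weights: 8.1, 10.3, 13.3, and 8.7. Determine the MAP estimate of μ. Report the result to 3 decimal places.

μ̂_MAP = 10.092

n = 4; x̄ = (8.1 + 10.3 + 13.3 + 8.7)/4 = 40.4/4 = 10.1.
For a Normal prior and Normal likelihood with known variance, the posterior is Normal; its mode equals its mean, the precision-weighted average.
Prior precision 1/σ₀² = 1/25 = 0.04; data precision n/σ² = 4/9.
μ̂ = (0.04·10 + (4/9)·10.1) / (0.04 + 4/9) = (44/9)/(109/225) = 1100/109 ≈ 10.092.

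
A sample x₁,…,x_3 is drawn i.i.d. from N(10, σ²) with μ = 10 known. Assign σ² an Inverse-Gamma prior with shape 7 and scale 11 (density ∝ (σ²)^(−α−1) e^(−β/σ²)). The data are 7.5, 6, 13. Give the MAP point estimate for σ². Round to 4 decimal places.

σ̂²_MAP = 2.8026

Sum of squared deviations about the known mean: SS = (7.5−10)² + (6−10)² + (13−10)² = 31.25.
The Normal likelihood contributes (σ²)^(−n/2) exp(−SS/(2σ²)), so the posterior is Inverse-Gamma(α + n/2, β + SS/2) = Inverse-Gamma(8.5, 26.625).
The mode of Inverse-Gamma(a, b) is b/(a+1) = 26.625/9.5 ≈ 2.8026.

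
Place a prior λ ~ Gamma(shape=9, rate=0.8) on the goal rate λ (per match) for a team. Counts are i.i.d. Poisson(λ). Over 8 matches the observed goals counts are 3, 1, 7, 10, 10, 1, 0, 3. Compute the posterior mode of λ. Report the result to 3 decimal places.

λ̂_MAP = 4.886

Σxᵢ = 3+1+7+10+10+1+0+3 = 35, with n = 8.
Posterior ∝ λ^8e^(−0.8λ) · λ^35e^(−8λ) = λ^43e^(−8.8λ), i.e. Gamma(shape=44, rate=8.8).
The mode of a Gamma(a, b) with a ≥ 1 (shape–rate) is (a−1)/b = 43/8.8 ≈ 4.886.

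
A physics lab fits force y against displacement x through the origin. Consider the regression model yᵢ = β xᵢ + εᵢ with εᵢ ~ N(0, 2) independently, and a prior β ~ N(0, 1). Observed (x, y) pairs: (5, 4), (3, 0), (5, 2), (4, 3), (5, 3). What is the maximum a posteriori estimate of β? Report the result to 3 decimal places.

β̂_MAP = 0.559

log p(β | y) = −Σ(yᵢ − βxᵢ)²/(2·2) − β²/(2·1) + const.
Setting the derivative to zero: Σxᵢ(yᵢ − βxᵢ)/2 − β/1 = 0, so β = Σxᵢyᵢ / (Σxᵢ² + σ²/τ²).
Σxᵢyᵢ = 5·4 + 3·0 + 5·2 + 4·3 + 5·3 = 57; Σxᵢ² = 100; σ²/τ² = 2.
β̂_MAP = 57 / (100 + 2) = 57/102 ≈ 0.559.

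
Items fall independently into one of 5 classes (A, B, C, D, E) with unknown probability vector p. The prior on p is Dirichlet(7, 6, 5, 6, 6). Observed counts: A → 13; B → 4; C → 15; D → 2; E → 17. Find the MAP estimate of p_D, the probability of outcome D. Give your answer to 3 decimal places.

The posterior is Dirichlet(αᵢ + nᵢ) = Dirichlet(20, 10, 20, 8, 23).
For a Dirichlet(a₁,…,a_K) with all aᵢ > 1, the mode has j-th component (aⱼ − 1)/(Σaᵢ − K).
Here Σaᵢ = 81 and K = 5, so p_D = (8 − 1)/(81 − 5) = 7/76 ≈ 0.092.

MAP estimate of p_D = 0.092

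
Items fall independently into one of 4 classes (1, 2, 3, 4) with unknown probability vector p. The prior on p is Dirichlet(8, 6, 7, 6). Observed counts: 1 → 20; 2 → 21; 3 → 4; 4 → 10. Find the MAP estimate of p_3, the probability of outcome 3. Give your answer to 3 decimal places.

MAP estimate: 0.128

The posterior is Dirichlet(αᵢ + nᵢ) = Dirichlet(28, 27, 11, 16).
For a Dirichlet(a₁,…,a_K) with all aᵢ > 1, the mode has j-th component (aⱼ − 1)/(Σaᵢ − K).
Here Σaᵢ = 82 and K = 4, so p_3 = (11 − 1)/(82 − 4) = 10/78 ≈ 0.128.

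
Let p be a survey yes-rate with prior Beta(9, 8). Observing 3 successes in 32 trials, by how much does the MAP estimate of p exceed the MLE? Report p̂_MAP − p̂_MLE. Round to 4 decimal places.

MAP − MLE = 0.1403

Posterior is Beta(12, 37); MAP = (12−1)/(49−2) = 11/47 ≈ 0.23404.
MLE ignores the prior: p̂_MLE = k/n = 3/32 ≈ 0.09375.
Difference = 11/47 − 3/32 = 211/1504 ≈ 0.1403.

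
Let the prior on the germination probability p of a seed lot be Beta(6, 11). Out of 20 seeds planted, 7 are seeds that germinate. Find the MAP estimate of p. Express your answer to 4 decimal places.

Prior: Beta(6, 11).
Data: 7 successes in 20 trials. The binomial likelihood contributes p^7(1−p)^13, so the posterior is Beta(6+7, 11+13) = Beta(13, 24).
For Beta(a, b) with a, b > 1 the mode is (a−1)/(a+b−2) = 12/35 ≈ 0.3429.

p̂_MAP = 0.3429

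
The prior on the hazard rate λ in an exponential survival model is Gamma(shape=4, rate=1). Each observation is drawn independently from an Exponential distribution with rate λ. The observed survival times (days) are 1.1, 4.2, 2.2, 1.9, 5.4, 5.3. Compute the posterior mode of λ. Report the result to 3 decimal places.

The Exponential(rate=λ) likelihood is ∝ λ^n e^(−λΣtᵢ). Here n = 6 and Σtᵢ = 1.1 + 4.2 + 2.2 + 1.9 + 5.4 + 5.3 = 20.1.
Posterior ∝ λ^3e^(−1λ) · λ^6e^(−20.1λ) = λ^9e^(−21.1λ), i.e. Gamma(10, 21.1).
Mode = (a−1)/b = 9/21.1 ≈ 0.427.

λ̂_MAP = 0.427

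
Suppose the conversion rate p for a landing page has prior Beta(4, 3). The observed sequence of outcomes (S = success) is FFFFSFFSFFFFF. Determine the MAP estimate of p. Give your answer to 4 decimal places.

p̂_MAP = 0.2778

Prior: Beta(4, 3).
Data: 2 successes in 13 trials (from the sequence). The binomial likelihood contributes p^2(1−p)^11, so the posterior is Beta(4+2, 3+11) = Beta(6, 14).
For Beta(a, b) with a, b > 1 the mode is (a−1)/(a+b−2) = 5/18 ≈ 0.2778.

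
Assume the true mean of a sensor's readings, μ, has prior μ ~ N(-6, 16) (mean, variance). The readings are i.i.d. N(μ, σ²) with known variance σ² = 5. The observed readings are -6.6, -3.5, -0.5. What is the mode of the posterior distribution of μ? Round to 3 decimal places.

n = 3; x̄ = ((-6.6) + (-3.5) + (-0.5))/3 = -10.6/3 = -53/15 ≈ -3.5333.
For a Normal prior and Normal likelihood with known variance, the posterior is Normal; its mode equals its mean, the precision-weighted average.
Prior precision 1/σ₀² = 1/16 = 0.0625; data precision n/σ² = 3/5 = 0.6.
μ̂ = (0.0625·(-6) + 0.6·(-53/15)) / (0.0625 + 0.6) = (-2.495)/0.6625 = -998/265 ≈ -3.766.

μ̂_MAP = -3.766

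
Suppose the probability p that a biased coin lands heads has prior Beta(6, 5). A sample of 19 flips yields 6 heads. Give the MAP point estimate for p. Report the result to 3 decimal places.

Prior: Beta(6, 5).
Data: 6 successes in 19 trials. The binomial likelihood contributes p^6(1−p)^13, so the posterior is Beta(6+6, 5+13) = Beta(12, 18).
For Beta(a, b) with a, b > 1 the mode is (a−1)/(a+b−2) = 11/28 ≈ 0.393.

p̂_MAP = 0.393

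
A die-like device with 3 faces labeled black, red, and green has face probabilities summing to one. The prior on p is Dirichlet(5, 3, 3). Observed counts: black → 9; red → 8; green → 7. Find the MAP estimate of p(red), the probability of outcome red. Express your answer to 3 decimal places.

The posterior is Dirichlet(αᵢ + nᵢ) = Dirichlet(14, 11, 10).
For a Dirichlet(a₁,…,a_K) with all aᵢ > 1, the mode has j-th component (aⱼ − 1)/(Σaᵢ − K).
Here Σaᵢ = 35 and K = 3, so p(red) = (11 − 1)/(35 − 3) = 10/32 ≈ 0.313.

MAP estimate of p(red) = 0.313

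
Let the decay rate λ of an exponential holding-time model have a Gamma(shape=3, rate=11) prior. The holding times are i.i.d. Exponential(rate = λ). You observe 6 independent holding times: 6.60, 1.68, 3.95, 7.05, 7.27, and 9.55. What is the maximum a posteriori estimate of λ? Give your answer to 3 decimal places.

The Exponential(rate=λ) likelihood is ∝ λ^n e^(−λΣtᵢ). Here n = 6 and Σtᵢ = 6.60 + 1.68 + 3.95 + 7.05 + 7.27 + 9.55 = 36.10.
Posterior ∝ λ^2e^(−11λ) · λ^6e^(−36.10λ) = λ^8e^(−47.10λ), i.e. Gamma(9, 47.10).
Mode = (a−1)/b = 8/47.10 ≈ 0.170.

λ̂_MAP = 0.170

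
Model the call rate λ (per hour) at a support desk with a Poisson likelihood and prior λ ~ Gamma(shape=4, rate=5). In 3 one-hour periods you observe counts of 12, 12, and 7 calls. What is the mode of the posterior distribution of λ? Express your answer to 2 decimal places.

Σxᵢ = 12+12+7 = 31, with n = 3.
Posterior ∝ λ^3e^(−5λ) · λ^31e^(−3λ) = λ^34e^(−8λ), i.e. Gamma(shape=35, rate=8).
The mode of a Gamma(a, b) with a ≥ 1 (shape–rate) is (a−1)/b = 34/8 ≈ 4.25.

λ̂_MAP = 4.25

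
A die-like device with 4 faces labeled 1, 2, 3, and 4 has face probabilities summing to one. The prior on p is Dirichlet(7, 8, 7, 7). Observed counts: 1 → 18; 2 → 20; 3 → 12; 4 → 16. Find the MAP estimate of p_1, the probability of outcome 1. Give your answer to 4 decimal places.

MAP estimate: 0.2637

The posterior is Dirichlet(αᵢ + nᵢ) = Dirichlet(25, 28, 19, 23).
For a Dirichlet(a₁,…,a_K) with all aᵢ > 1, the mode has j-th component (aⱼ − 1)/(Σaᵢ − K).
Here Σaᵢ = 95 and K = 4, so p_1 = (25 − 1)/(95 − 4) = 24/91 ≈ 0.2637.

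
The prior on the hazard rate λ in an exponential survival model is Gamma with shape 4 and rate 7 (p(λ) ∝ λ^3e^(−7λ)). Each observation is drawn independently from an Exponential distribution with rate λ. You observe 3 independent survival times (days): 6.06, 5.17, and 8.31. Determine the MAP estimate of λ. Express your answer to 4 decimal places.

λ̂_MAP = 0.2261

The Exponential(rate=λ) likelihood is ∝ λ^n e^(−λΣtᵢ). Here n = 3 and Σtᵢ = 6.06 + 5.17 + 8.31 = 19.54.
Posterior ∝ λ^3e^(−7λ) · λ^3e^(−19.54λ) = λ^6e^(−26.54λ), i.e. Gamma(7, 26.54).
Mode = (a−1)/b = 6/26.54 ≈ 0.2261.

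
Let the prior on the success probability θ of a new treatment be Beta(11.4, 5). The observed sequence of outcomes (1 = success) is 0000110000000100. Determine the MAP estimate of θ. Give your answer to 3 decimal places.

Prior: Beta(11.4, 5).
Data: 3 successes in 16 trials (from the sequence). The binomial likelihood contributes θ^3(1−θ)^13, so the posterior is Beta(11.4+3, 5+13) = Beta(14.4, 18).
For Beta(a, b) with a, b > 1 the mode is (a−1)/(a+b−2) = 13.4/30.4 ≈ 0.441.

θ̂_MAP = 0.441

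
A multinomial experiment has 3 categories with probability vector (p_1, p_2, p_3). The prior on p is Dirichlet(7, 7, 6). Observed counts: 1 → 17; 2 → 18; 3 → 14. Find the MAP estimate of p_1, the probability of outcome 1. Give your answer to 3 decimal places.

The posterior is Dirichlet(αᵢ + nᵢ) = Dirichlet(24, 25, 20).
For a Dirichlet(a₁,…,a_K) with all aᵢ > 1, the mode has j-th component (aⱼ − 1)/(Σaᵢ − K).
Here Σaᵢ = 69 and K = 3, so p_1 = (24 − 1)/(69 − 3) = 23/66 ≈ 0.348.

MAP estimate: 0.348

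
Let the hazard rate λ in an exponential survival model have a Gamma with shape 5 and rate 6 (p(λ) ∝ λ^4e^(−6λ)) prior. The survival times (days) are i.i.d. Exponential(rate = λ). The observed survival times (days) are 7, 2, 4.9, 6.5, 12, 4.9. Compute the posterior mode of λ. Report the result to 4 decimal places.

The Exponential(rate=λ) likelihood is ∝ λ^n e^(−λΣtᵢ). Here n = 6 and Σtᵢ = 7 + 2 + 4.9 + 6.5 + 12 + 4.9 = 37.3.
Posterior ∝ λ^4e^(−6λ) · λ^6e^(−37.3λ) = λ^10e^(−43.3λ), i.e. Gamma(11, 43.3).
Mode = (a−1)/b = 10/43.3 ≈ 0.2309.

λ̂_MAP = 0.2309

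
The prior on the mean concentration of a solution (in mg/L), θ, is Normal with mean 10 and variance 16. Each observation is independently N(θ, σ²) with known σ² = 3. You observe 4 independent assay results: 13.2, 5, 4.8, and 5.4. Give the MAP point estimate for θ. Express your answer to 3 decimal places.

θ̂_MAP = 7.230

n = 4; x̄ = (13.2 + 5 + 4.8 + 5.4)/4 = 28.4/4 = 7.1.
For a Normal prior and Normal likelihood with known variance, the posterior is Normal; its mode equals its mean, the precision-weighted average.
Prior precision 1/σ₀² = 1/16 = 0.0625; data precision n/σ² = 4/3.
θ̂ = (0.0625·10 + (4/3)·7.1) / (0.0625 + 4/3) = (1211/120)/(67/48) = 2422/335 ≈ 7.230.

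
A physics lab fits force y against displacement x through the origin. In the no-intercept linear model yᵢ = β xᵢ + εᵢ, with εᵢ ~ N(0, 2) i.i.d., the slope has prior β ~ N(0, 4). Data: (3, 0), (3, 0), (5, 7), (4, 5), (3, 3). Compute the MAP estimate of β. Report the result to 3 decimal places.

log p(β | y) = −Σ(yᵢ − βxᵢ)²/(2·2) − β²/(2·4) + const.
Setting the derivative to zero: Σxᵢ(yᵢ − βxᵢ)/2 − β/4 = 0, so β = Σxᵢyᵢ / (Σxᵢ² + σ²/τ²).
Σxᵢyᵢ = 3·0 + 3·0 + 5·7 + 4·5 + 3·3 = 64; Σxᵢ² = 68; σ²/τ² = 0.5.
β̂_MAP = 64 / (68 + 0.5) = 64/68.5 ≈ 0.934.

β̂_MAP = 0.934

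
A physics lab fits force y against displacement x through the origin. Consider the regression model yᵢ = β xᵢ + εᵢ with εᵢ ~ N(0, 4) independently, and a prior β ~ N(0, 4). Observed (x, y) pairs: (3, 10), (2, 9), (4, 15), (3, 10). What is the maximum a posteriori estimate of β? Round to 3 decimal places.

log p(β | y) = −Σ(yᵢ − βxᵢ)²/(2·4) − β²/(2·4) + const.
Setting the derivative to zero: Σxᵢ(yᵢ − βxᵢ)/4 − β/4 = 0, so β = Σxᵢyᵢ / (Σxᵢ² + σ²/τ²).
Σxᵢyᵢ = 3·10 + 2·9 + 4·15 + 3·10 = 138; Σxᵢ² = 38; σ²/τ² = 1.
β̂_MAP = 138 / (38 + 1) = 138/39 ≈ 3.538.

β̂_MAP = 3.538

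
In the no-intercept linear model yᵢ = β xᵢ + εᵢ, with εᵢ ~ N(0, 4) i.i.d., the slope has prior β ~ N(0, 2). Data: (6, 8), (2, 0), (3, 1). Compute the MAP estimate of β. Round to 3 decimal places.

log p(β | y) = −Σ(yᵢ − βxᵢ)²/(2·4) − β²/(2·2) + const.
Setting the derivative to zero: Σxᵢ(yᵢ − βxᵢ)/4 − β/2 = 0, so β = Σxᵢyᵢ / (Σxᵢ² + σ²/τ²).
Σxᵢyᵢ = 6·8 + 2·0 + 3·1 = 51; Σxᵢ² = 49; σ²/τ² = 2.
β̂_MAP = 51 / (49 + 2) = 51/51 ≈ 1.000.

β̂_MAP = 1.000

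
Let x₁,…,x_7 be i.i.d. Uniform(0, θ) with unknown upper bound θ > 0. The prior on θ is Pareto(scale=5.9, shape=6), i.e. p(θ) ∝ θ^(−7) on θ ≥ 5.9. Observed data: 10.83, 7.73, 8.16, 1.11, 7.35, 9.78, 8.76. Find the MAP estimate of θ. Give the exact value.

θ̂_MAP = 10.83

The Uniform(0, θ) likelihood is θ^(−n) for θ ≥ max(xᵢ), zero otherwise. Here max(xᵢ) = 10.83.
Posterior ∝ θ^(−7) · θ^(−7) = θ^(−14) on θ ≥ max(5.9, 10.83) = 10.83.
This density is strictly decreasing in θ, so the posterior mode lies at the lower boundary of the support.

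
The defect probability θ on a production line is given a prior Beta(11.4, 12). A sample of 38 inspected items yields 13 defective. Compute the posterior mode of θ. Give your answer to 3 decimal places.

θ̂_MAP = 0.394

Prior: Beta(11.4, 12).
Data: 13 successes in 38 trials. The binomial likelihood contributes θ^13(1−θ)^25, so the posterior is Beta(11.4+13, 12+25) = Beta(24.4, 37).
For Beta(a, b) with a, b > 1 the mode is (a−1)/(a+b−2) = 23.4/59.4 ≈ 0.394.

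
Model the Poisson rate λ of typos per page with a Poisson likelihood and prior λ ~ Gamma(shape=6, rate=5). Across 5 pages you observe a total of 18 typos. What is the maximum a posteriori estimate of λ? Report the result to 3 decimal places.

Σxᵢ = 18, n = 5.
Posterior ∝ λ^5e^(−5λ) · λ^18e^(−5λ) = λ^23e^(−10λ), i.e. Gamma(shape=24, rate=10).
The mode of a Gamma(a, b) with a ≥ 1 (shape–rate) is (a−1)/b = 23/10 ≈ 2.300.

λ̂_MAP = 2.300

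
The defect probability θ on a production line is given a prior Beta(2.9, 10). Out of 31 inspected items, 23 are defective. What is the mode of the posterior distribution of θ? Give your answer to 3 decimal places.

Prior: Beta(2.9, 10).
Data: 23 successes in 31 trials. The binomial likelihood contributes θ^23(1−θ)^8, so the posterior is Beta(2.9+23, 10+8) = Beta(25.9, 18).
For Beta(a, b) with a, b > 1 the mode is (a−1)/(a+b−2) = 24.9/41.9 ≈ 0.594.

θ̂_MAP = 0.594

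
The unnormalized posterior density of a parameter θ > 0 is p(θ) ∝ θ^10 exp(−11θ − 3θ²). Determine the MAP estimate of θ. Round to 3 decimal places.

θ̂_MAP = 0.667

ℓ'(θ) = 10/θ − 11 − 6θ. Setting this to zero and multiplying by θ: 6θ² + 11θ − 10 = 0.
θ = (−11 + √(11² + 4·6·10)) / (2·6) = (−11 + √361) / 12 = (−11 + 19)/12 = 2/3.
ℓ''(θ) = −10/θ² − 6 < 0, confirming a maximum.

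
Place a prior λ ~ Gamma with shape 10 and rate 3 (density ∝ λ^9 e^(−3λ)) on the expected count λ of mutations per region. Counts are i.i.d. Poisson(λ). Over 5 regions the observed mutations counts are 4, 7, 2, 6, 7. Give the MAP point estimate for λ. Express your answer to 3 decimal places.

λ̂_MAP = 4.375

Σxᵢ = 4+7+2+6+7 = 26, with n = 5.
Posterior ∝ λ^9e^(−3λ) · λ^26e^(−5λ) = λ^35e^(−8λ), i.e. Gamma(shape=36, rate=8).
The mode of a Gamma(a, b) with a ≥ 1 (shape–rate) is (a−1)/b = 35/8 ≈ 4.375.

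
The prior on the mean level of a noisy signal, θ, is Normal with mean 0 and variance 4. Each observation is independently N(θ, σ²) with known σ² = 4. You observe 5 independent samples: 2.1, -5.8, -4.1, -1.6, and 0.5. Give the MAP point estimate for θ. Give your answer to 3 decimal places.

θ̂_MAP = -1.483

n = 5; x̄ = (2.1 + (-5.8) + (-4.1) + (-1.6) + 0.5)/5 = -8.9/5 = -1.78.
For a Normal prior and Normal likelihood with known variance, the posterior is Normal; its mode equals its mean, the precision-weighted average.
Prior precision 1/σ₀² = 1/4 = 0.25; data precision n/σ² = 5/4 = 1.25.
θ̂ = (0.25·0 + 1.25·(-1.78)) / (0.25 + 1.25) = (-2.225)/1.5 = -89/60 ≈ -1.483.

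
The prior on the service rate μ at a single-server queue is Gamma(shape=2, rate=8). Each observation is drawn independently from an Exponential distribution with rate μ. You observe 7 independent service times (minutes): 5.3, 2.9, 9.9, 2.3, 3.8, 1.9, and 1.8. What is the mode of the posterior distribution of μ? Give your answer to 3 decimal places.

The Exponential(rate=μ) likelihood is ∝ μ^n e^(−μΣtᵢ). Here n = 7 and Σtᵢ = 5.3 + 2.9 + 9.9 + 2.3 + 3.8 + 1.9 + 1.8 = 27.9.
Posterior ∝ μe^(−8μ) · μ^7e^(−27.9μ) = μ^8e^(−35.9μ), i.e. Gamma(9, 35.9).
Mode = (a−1)/b = 8/35.9 ≈ 0.223.

μ̂_MAP = 0.223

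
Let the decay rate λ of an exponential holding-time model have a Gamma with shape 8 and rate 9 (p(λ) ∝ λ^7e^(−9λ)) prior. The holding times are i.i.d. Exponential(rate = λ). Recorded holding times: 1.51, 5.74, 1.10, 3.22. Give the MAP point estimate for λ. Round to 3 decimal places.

λ̂_MAP = 0.535

The Exponential(rate=λ) likelihood is ∝ λ^n e^(−λΣtᵢ). Here n = 4 and Σtᵢ = 1.51 + 5.74 + 1.10 + 3.22 = 11.57.
Posterior ∝ λ^7e^(−9λ) · λ^4e^(−11.57λ) = λ^11e^(−20.57λ), i.e. Gamma(12, 20.57).
Mode = (a−1)/b = 11/20.57 ≈ 0.535.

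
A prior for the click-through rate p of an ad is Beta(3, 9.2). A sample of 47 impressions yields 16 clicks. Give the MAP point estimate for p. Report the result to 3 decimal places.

p̂_MAP = 0.315

Prior: Beta(3, 9.2).
Data: 16 successes in 47 trials. The binomial likelihood contributes p^16(1−p)^31, so the posterior is Beta(3+16, 9.2+31) = Beta(19, 40.2).
For Beta(a, b) with a, b > 1 the mode is (a−1)/(a+b−2) = 18/57.2 ≈ 0.315.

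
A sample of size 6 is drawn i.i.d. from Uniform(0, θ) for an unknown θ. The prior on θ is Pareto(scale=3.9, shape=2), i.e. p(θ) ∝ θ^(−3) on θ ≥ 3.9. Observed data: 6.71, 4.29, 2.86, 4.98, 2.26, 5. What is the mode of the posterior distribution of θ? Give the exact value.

The Uniform(0, θ) likelihood is θ^(−n) for θ ≥ max(xᵢ), zero otherwise. Here max(xᵢ) = 6.71.
Posterior ∝ θ^(−3) · θ^(−6) = θ^(−9) on θ ≥ max(3.9, 6.71) = 6.71.
This density is strictly decreasing in θ, so the posterior mode lies at the lower boundary of the support.

θ̂_MAP = 6.71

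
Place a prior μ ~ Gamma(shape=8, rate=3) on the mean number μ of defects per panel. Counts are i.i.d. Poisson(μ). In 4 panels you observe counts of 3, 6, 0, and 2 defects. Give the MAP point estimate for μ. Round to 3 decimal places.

μ̂_MAP = 2.571

Σxᵢ = 3+6+0+2 = 11, with n = 4.
Posterior ∝ μ^7e^(−3μ) · μ^11e^(−4μ) = μ^18e^(−7μ), i.e. Gamma(shape=19, rate=7).
The mode of a Gamma(a, b) with a ≥ 1 (shape–rate) is (a−1)/b = 18/7 ≈ 2.571.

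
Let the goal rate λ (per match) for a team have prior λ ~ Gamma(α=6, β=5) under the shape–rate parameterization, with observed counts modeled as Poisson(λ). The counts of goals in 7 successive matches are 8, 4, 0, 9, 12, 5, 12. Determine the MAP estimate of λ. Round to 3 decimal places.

Σxᵢ = 8+4+0+9+12+5+12 = 50, with n = 7.
Posterior ∝ λ^5e^(−5λ) · λ^50e^(−7λ) = λ^55e^(−12λ), i.e. Gamma(shape=56, rate=12).
The mode of a Gamma(a, b) with a ≥ 1 (shape–rate) is (a−1)/b = 55/12 ≈ 4.583.

λ̂_MAP = 4.583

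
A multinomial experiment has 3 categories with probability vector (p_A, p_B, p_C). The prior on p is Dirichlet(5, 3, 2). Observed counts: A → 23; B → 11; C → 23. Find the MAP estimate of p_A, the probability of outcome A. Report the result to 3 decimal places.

MAP estimate of p_A = 0.422

The posterior is Dirichlet(αᵢ + nᵢ) = Dirichlet(28, 14, 25).
For a Dirichlet(a₁,…,a_K) with all aᵢ > 1, the mode has j-th component (aⱼ − 1)/(Σaᵢ − K).
Here Σaᵢ = 67 and K = 3, so p_A = (28 − 1)/(67 − 3) = 27/64 ≈ 0.422.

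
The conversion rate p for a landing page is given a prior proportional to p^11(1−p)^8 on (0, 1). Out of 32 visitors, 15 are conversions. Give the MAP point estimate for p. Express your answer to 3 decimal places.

p̂_MAP = 0.510

The prior density ∝ p^11(1−p)^8 is the kernel of Beta(12, 9).
Data: 15 successes in 32 trials. The binomial likelihood contributes p^15(1−p)^17, so the posterior is Beta(12+15, 9+17) = Beta(27, 26).
For Beta(a, b) with a, b > 1 the mode is (a−1)/(a+b−2) = 26/51 ≈ 0.510.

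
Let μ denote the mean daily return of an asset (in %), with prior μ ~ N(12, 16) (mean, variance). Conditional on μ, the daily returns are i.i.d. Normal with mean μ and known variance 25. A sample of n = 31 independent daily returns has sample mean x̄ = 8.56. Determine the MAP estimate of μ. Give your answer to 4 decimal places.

μ̂_MAP = 8.7251

n = 31, x̄ = 8.56.
For a Normal prior and Normal likelihood with known variance, the posterior is Normal; its mode equals its mean, the precision-weighted average.
Prior precision 1/σ₀² = 1/16 = 0.0625; data precision n/σ² = 31/25 = 1.24.
μ̂ = (0.0625·12 + 1.24·8.56) / (0.0625 + 1.24) = 11.3644/1.3025 = 113644/13025 ≈ 8.7251.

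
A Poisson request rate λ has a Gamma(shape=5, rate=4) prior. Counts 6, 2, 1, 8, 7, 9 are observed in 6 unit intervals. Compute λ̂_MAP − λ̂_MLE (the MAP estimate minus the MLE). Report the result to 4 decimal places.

MAP − MLE = -1.8000

Σxᵢ = 33. Posterior is Gamma(38, 10); MAP = (38−1)/10 = 37/10 ≈ 3.70000.
MLE = x̄ = 33/6 ≈ 5.50000.
Difference = 37/10 − 33/6 = -9/5 ≈ -1.8000.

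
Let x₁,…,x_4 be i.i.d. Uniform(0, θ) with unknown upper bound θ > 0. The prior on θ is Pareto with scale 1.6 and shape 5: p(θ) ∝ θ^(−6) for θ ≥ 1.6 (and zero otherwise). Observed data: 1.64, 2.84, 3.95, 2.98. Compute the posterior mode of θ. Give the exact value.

The Uniform(0, θ) likelihood is θ^(−n) for θ ≥ max(xᵢ), zero otherwise. Here max(xᵢ) = 3.95.
Posterior ∝ θ^(−6) · θ^(−4) = θ^(−10) on θ ≥ max(1.6, 3.95) = 3.95.
This density is strictly decreasing in θ, so the posterior mode lies at the lower boundary of the support.

θ̂_MAP = 3.95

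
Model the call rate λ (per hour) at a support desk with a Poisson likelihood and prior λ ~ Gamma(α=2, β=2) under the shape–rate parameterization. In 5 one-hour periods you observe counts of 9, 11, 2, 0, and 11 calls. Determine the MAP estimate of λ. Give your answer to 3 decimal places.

Σxᵢ = 9+11+2+0+11 = 33, with n = 5.
Posterior ∝ λe^(−2λ) · λ^33e^(−5λ) = λ^34e^(−7λ), i.e. Gamma(shape=35, rate=7).
The mode of a Gamma(a, b) with a ≥ 1 (shape–rate) is (a−1)/b = 34/7 ≈ 4.857.

λ̂_MAP = 4.857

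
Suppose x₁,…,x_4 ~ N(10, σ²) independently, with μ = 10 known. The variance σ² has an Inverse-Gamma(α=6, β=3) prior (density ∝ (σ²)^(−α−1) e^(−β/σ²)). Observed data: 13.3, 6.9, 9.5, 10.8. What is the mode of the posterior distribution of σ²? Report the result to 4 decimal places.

σ̂²_MAP = 1.5217

Sum of squared deviations about the known mean: SS = (13.3−10)² + (6.9−10)² + (9.5−10)² + (10.8−10)² = 21.39.
The Normal likelihood contributes (σ²)^(−n/2) exp(−SS/(2σ²)), so the posterior is Inverse-Gamma(α + n/2, β + SS/2) = Inverse-Gamma(8, 13.695).
The mode of Inverse-Gamma(a, b) is b/(a+1) = 13.695/9 ≈ 1.5217.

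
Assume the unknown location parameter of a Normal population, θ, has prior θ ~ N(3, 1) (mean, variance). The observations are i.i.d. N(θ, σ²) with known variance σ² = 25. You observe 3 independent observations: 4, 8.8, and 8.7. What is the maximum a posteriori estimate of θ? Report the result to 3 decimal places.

θ̂_MAP = 3.446

n = 3; x̄ = (4 + 8.8 + 8.7)/3 = 21.5/3 = 43/6 ≈ 7.1667.
For a Normal prior and Normal likelihood with known variance, the posterior is Normal; its mode equals its mean, the precision-weighted average.
Prior precision 1/σ₀² = 1/1 = 1; data precision n/σ² = 3/25 = 0.12.
θ̂ = (1·3 + 0.12·(43/6)) / (1 + 0.12) = 3.86/1.12 = 193/56 ≈ 3.446.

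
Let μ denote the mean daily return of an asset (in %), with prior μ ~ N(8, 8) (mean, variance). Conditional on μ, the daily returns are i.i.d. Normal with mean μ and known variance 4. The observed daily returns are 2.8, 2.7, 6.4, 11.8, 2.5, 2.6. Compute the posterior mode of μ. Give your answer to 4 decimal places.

μ̂_MAP = 5.0462

n = 6; x̄ = (2.8 + 2.7 + 6.4 + 11.8 + 2.5 + 2.6)/6 = 28.8/6 = 4.8.
For a Normal prior and Normal likelihood with known variance, the posterior is Normal; its mode equals its mean, the precision-weighted average.
Prior precision 1/σ₀² = 1/8 = 0.125; data precision n/σ² = 6/4 = 1.5.
μ̂ = (0.125·8 + 1.5·4.8) / (0.125 + 1.5) = 8.2/1.625 = 328/65 ≈ 5.0462.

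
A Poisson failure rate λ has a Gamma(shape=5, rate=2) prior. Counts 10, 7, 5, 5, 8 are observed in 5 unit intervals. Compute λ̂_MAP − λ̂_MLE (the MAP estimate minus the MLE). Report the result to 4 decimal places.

MAP − MLE = -1.4286

Σxᵢ = 35. Posterior is Gamma(40, 7); MAP = (40−1)/7 = 39/7 ≈ 5.57143.
MLE = x̄ = 35/5 ≈ 7.00000.
Difference = 39/7 − 35/5 = -10/7 ≈ -1.4286.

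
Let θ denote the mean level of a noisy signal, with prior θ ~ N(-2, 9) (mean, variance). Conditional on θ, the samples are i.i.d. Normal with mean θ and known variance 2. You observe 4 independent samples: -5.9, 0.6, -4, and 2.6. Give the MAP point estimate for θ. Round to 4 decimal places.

n = 4; x̄ = ((-5.9) + 0.6 + (-4) + 2.6)/4 = -6.7/4 = -1.675.
For a Normal prior and Normal likelihood with known variance, the posterior is Normal; its mode equals its mean, the precision-weighted average.
Prior precision 1/σ₀² = 1/9; data precision n/σ² = 4/2 = 2.
θ̂ = ((1/9)·(-2) + 2·(-1.675)) / (1/9 + 2) = (-643/180)/(19/9) = -643/380 ≈ -1.6921.

θ̂_MAP = -1.6921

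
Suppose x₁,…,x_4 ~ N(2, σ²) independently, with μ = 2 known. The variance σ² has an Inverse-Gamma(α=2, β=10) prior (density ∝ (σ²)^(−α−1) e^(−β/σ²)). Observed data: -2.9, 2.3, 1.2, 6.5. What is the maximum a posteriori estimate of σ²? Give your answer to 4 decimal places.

Sum of squared deviations about the known mean: SS = (-2.9−2)² + (2.3−2)² + (1.2−2)² + (6.5−2)² = 44.99.
The Normal likelihood contributes (σ²)^(−n/2) exp(−SS/(2σ²)), so the posterior is Inverse-Gamma(α + n/2, β + SS/2) = Inverse-Gamma(4, 32.495).
The mode of Inverse-Gamma(a, b) is b/(a+1) = 32.495/5 ≈ 6.4990.

σ̂²_MAP = 6.4990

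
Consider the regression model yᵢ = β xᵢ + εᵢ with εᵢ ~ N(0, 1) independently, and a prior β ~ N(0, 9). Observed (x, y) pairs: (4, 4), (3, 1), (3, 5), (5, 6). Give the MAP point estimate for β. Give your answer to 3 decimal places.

β̂_MAP = 1.083

log p(β | y) = −Σ(yᵢ − βxᵢ)²/(2·1) − β²/(2·9) + const.
Setting the derivative to zero: Σxᵢ(yᵢ − βxᵢ)/1 − β/9 = 0, so β = Σxᵢyᵢ / (Σxᵢ² + σ²/τ²).
Σxᵢyᵢ = 4·4 + 3·1 + 3·5 + 5·6 = 64; Σxᵢ² = 59; σ²/τ² = 1/9.
β̂_MAP = 64 / (59 + 1/9) = 64/(532/9) = 144/133 ≈ 1.083.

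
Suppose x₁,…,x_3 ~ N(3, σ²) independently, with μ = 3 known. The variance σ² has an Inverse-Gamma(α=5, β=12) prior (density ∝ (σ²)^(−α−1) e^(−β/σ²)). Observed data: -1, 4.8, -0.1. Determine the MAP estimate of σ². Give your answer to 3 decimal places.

Sum of squared deviations about the known mean: SS = (-1−3)² + (4.8−3)² + (-0.1−3)² = 28.85.
The Normal likelihood contributes (σ²)^(−n/2) exp(−SS/(2σ²)), so the posterior is Inverse-Gamma(α + n/2, β + SS/2) = Inverse-Gamma(6.5, 26.425).
The mode of Inverse-Gamma(a, b) is b/(a+1) = 26.425/7.5 ≈ 3.523.

σ̂²_MAP = 3.523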